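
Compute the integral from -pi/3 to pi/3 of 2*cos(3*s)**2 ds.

2*pi/3

Use the identity cos^2(3*s) = (1 + cos(6*s))/2.
An antiderivative is F(s) = s + sin(6*s)/6.
Then F(pi/3) - F(-pi/3) = (pi/3) - (-pi/3) = 2*pi/3.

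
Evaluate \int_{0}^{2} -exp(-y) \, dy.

An antiderivative is F(y) = exp(-y).
Then F(2) - F(0) = (exp(-2)) - (1) = -1 + exp(-2).

-1 + exp(-2)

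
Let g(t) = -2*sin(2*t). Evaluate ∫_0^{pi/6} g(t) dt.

-1/2

An antiderivative is F(t) = cos(2*t).
Then F(pi/6) - F(0) = (1/2) - (1) = -1/2.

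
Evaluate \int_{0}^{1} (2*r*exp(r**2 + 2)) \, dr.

-exp(2) + exp(3)

Let u = r**2 + 2, so du = 2*r dr. When r = 0, u = 2; when r = 1, u = 3.
The integral becomes ∫ exp(u) du from 2 to 3, with antiderivative exp(u).
Back in r: F(r) = exp(r**2 + 2).
Then F(1) - F(0) = (exp(3)) - (exp(2)) = -exp(2) + exp(3).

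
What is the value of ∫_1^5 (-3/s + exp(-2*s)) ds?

An antiderivative is F(s) = -3*log(s) - exp(-2*s)/2.
Then F(5) - F(1) = (-3*log(5) - exp(-10)/2) - (-exp(-2)/2) = (-6*exp(10)*log(5) - 1 + exp(8))*exp(-10)/2.

(-6*exp(10)*log(5) - 1 + exp(8))*exp(-10)/2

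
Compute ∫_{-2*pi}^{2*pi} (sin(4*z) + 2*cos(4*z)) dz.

0

An antiderivative is F(z) = sin(4*z)/2 - cos(4*z)/4.
Then F(2*pi) - F(-2*pi) = (-1/4) - (-1/4) = 0.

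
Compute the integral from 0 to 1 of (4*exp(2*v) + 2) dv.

2*exp(2)

An antiderivative is F(v) = 2*exp(2*v) + 2*v.
Then F(1) - F(0) = (2 + 2*exp(2)) - (2) = 2*exp(2).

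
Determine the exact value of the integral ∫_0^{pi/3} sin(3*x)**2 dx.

Use the identity sin^2(3*x) = (1 - cos(6*x))/2.
An antiderivative is F(x) = x/2 - sin(6*x)/12.
Then F(pi/3) - F(0) = (pi/6) - (0) = pi/6.

pi/6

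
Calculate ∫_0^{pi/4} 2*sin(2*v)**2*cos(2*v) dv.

1/3

Let u = sin(2*v), so du = 2*cos(2*v) dv. When v = 0, u = 0; when v = pi/4, u = 1.
The integral becomes ∫ u**2 du from 0 to 1, with antiderivative u**3/3.
Back in v: F(v) = sin(2*v)**3/3.
Then F(pi/4) - F(0) = (1/3) - (0) = 1/3.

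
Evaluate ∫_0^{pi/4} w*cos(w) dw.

-1 + sqrt(2)*pi/8 + sqrt(2)/2

Integrate by parts once (u = w, dv = cos(w) dw).
An antiderivative is F(w) = w*sin(w) + cos(w).
Then F(pi/4) - F(0) = (sqrt(2)*(pi + 4)/8) - (1) = -1 + sqrt(2)*pi/8 + sqrt(2)/2.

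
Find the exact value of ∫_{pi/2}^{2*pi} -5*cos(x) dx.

An antiderivative is F(x) = -5*sin(x).
Then F(2*pi) - F(pi/2) = (0) - (-5) = 5.

5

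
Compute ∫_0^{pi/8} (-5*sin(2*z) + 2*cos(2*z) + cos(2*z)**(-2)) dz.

-2 + 7*sqrt(2)/4

An antiderivative is F(z) = sin(2*z) + 5*cos(2*z)/2 + tan(2*z)/2.
Then F(pi/8) - F(0) = (1/2 + 7*sqrt(2)/4) - (5/2) = -2 + 7*sqrt(2)/4.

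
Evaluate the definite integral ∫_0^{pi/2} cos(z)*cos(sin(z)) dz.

Let u = sin(z), so du = cos(z) dz. When z = 0, u = 0; when z = pi/2, u = 1.
The integral becomes ∫ cos(u) du from 0 to 1, with antiderivative sin(u).
Back in z: F(z) = sin(sin(z)).
Then F(pi/2) - F(0) = (sin(1)) - (0) = sin(1).

sin(1)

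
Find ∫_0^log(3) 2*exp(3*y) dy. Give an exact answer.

52/3

Let u = exp(y), so du = exp(y) dy. When y = 0, u = 1; when y = log(3), u = 3.
The integral becomes 2·∫ u**2 du from 1 to 3, with antiderivative 2*u**3/3.
Back in y: F(y) = 2*exp(3*y)/3.
Then F(log(3)) - F(0) = (18) - (2/3) = 52/3.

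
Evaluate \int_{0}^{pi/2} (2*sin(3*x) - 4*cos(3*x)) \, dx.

An antiderivative is F(x) = -4*sin(3*x)/3 - 2*cos(3*x)/3.
Then F(pi/2) - F(0) = (4/3) - (-2/3) = 2.

2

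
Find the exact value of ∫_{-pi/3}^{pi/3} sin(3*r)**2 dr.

Use the identity sin^2(3*r) = (1 - cos(6*r))/2.
An antiderivative is F(r) = r/2 - sin(6*r)/12.
Then F(pi/3) - F(-pi/3) = (pi/6) - (-pi/6) = pi/3.

pi/3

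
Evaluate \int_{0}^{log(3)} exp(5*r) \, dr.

242/5

Let u = exp(r), so du = exp(r) dr. When r = 0, u = 1; when r = log(3), u = 3.
The integral becomes ∫ u**4 du from 1 to 3, with antiderivative u**5/5.
Back in r: F(r) = exp(5*r)/5.
Then F(log(3)) - F(0) = (243/5) - (1/5) = 242/5.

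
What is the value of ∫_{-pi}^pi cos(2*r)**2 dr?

pi

Use the identity cos^2(2*r) = (1 + cos(4*r))/2.
An antiderivative is F(r) = r/2 + sin(4*r)/8.
Then F(pi) - F(-pi) = (pi/2) - (-pi/2) = pi.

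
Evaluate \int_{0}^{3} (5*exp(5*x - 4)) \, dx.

Let u = 5*x - 4, so du = 5 dx. When x = 0, u = -4; when x = 3, u = 11.
The integral becomes ∫ exp(u) du from -4 to 11, with antiderivative exp(u).
Back in x: F(x) = exp(5*x - 4).
Then F(3) - F(0) = (exp(11)) - (exp(-4)) = -(1 - exp(15))*exp(-4).

-(1 - exp(15))*exp(-4)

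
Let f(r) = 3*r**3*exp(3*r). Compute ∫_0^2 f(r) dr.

2/9 + 46*exp(6)/9

Integrate by parts 3 times (u = r^3, dv = 3*exp(3*r) dr).
An antiderivative is F(r) = (9*r**3 - 9*r**2 + 6*r - 2)*exp(3*r)/9.
Then F(2) - F(0) = (46*exp(6)/9) - (-2/9) = 2/9 + 46*exp(6)/9.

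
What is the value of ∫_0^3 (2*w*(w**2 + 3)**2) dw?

567

Let u = w**2 + 3, so du = 2*w dw. When w = 0, u = 3; when w = 3, u = 12.
The integral becomes ∫ u**2 du from 3 to 12, with antiderivative u**3/3.
Back in w: F(w) = (w**2 + 3)**3/3.
Then F(3) - F(0) = (576) - (9) = 567.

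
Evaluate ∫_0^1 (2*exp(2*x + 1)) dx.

Let u = 2*x + 1, so du = 2 dx. When x = 0, u = 1; when x = 1, u = 3.
The integral becomes ∫ exp(u) du from 1 to 3, with antiderivative exp(u).
Back in x: F(x) = exp(2*x + 1).
Then F(1) - F(0) = (exp(3)) - (exp(1)) = -exp(1) + exp(3).

-exp(1) + exp(3)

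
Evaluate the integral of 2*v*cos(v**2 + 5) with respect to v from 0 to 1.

sin(6) - sin(5)

Let u = v**2 + 5, so du = 2*v dv. When v = 0, u = 5; when v = 1, u = 6.
The integral becomes ∫ cos(u) du from 5 to 6, with antiderivative sin(u).
Back in v: F(v) = sin(v**2 + 5).
Then F(1) - F(0) = (sin(6)) - (sin(5)) = sin(6) - sin(5).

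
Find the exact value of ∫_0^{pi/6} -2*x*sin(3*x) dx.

-2/9

Integrate by parts once (u = x, dv = -2*sin(3*x) dx).
An antiderivative is F(x) = 2*x*cos(3*x)/3 - 2*sin(3*x)/9.
Then F(pi/6) - F(0) = (-2/9) - (0) = -2/9.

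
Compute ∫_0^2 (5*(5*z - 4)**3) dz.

260

Let u = 5*z - 4, so du = 5 dz. When z = 0, u = -4; when z = 2, u = 6.
The integral becomes ∫ u**3 du from -4 to 6, with antiderivative u**4/4.
Back in z: F(z) = (5*z - 4)**4/4.
Then F(2) - F(0) = (324) - (64) = 260.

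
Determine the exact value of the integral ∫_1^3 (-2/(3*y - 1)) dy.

-4*log(2)/3

An antiderivative is F(y) = -2*log(3*y - 1)/3.
Then F(3) - F(1) = (-log(4)) - (-2*log(2)/3) = -4*log(2)/3.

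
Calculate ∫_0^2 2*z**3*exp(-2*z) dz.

3/4 - 71*exp(-4)/4

Integrate by parts 3 times (u = z^3, dv = 2*exp(-2*z) dz).
An antiderivative is F(z) = (-4*z**3 - 6*z**2 - 6*z - 3)*exp(-2*z)/4.
Then F(2) - F(0) = (-71*exp(-4)/4) - (-3/4) = 3/4 - 71*exp(-4)/4.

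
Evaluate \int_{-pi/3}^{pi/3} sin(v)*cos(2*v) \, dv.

0

Use the identity sin(v)cos(2*v) = [sin(3*v) + sin(-v)]/2.
An antiderivative is F(v) = cos(v)/2 - cos(3*v)/6.
Then F(pi/3) - F(-pi/3) = (5/12) - (5/12) = 0.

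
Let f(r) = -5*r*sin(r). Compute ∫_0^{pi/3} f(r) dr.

-5*sqrt(3)/2 + 5*pi/6

Integrate by parts once (u = r, dv = -5*sin(r) dr).
An antiderivative is F(r) = 5*r*cos(r) - 5*sin(r).
Then F(pi/3) - F(0) = (-5*sqrt(3)/2 + 5*pi/6) - (0) = -5*sqrt(3)/2 + 5*pi/6.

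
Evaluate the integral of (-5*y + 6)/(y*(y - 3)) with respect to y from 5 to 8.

Factor the denominator: y**2 - 3*y = y(y - 3).
Partial fractions: (-5*y + 6)/(y*(y - 3)) = -2/y - 3/(y - 3).
An antiderivative is F(y) = -2*log(y) - 3*log(y - 3).
Then F(8) - F(5) = (-3*log(5) - 6*log(2)) - (-2*log(5) - 3*log(2)) = -log(40).

-log(40)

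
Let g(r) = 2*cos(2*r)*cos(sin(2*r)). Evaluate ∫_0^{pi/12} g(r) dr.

sin(1/2)

Let u = sin(2*r), so du = 2*cos(2*r) dr. When r = 0, u = 0; when r = pi/12, u = 1/2.
The integral becomes ∫ cos(u) du from 0 to 1/2, with antiderivative sin(u).
Back in r: F(r) = sin(sin(2*r)).
Then F(pi/12) - F(0) = (sin(1/2)) - (0) = sin(1/2).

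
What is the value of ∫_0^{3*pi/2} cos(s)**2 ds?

3*pi/4

Use the identity cos^2(s) = (1 + cos(2*s))/2.
An antiderivative is F(s) = s/2 + sin(2*s)/4.
Then F(3*pi/2) - F(0) = (3*pi/4) - (0) = 3*pi/4.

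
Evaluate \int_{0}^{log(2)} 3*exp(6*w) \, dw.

63/2

Let u = exp(w), so du = exp(w) dw. When w = 0, u = 1; when w = log(2), u = 2.
The integral becomes 3·∫ u**5 du from 1 to 2, with antiderivative u**6/2.
Back in w: F(w) = exp(6*w)/2.
Then F(log(2)) - F(0) = (32) - (1/2) = 63/2.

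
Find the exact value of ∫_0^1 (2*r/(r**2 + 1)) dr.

Let u = r**2 + 1, so du = 2*r dr. When r = 0, u = 1; when r = 1, u = 2.
The integral becomes ∫ 1/u du from 1 to 2, with antiderivative log(u).
Back in r: F(r) = log(r**2 + 1).
Then F(1) - F(0) = (log(2)) - (0) = log(2).

log(2)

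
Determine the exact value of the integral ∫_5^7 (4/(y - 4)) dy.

An antiderivative is F(y) = 4*log(y - 4).
Then F(7) - F(5) = (log(81)) - (0) = log(81).

log(81)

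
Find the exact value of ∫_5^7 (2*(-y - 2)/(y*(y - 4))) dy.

Factor the denominator: y**2 - 4*y = y(y - 4).
Partial fractions: 2*(-y - 2)/(y*(y - 4)) = 1/y - 3/(y - 4).
An antiderivative is F(y) = log(y) - 3*log(y - 4).
Then F(7) - F(5) = (log(7/27)) - (log(5)) = -3*log(3) - log(5) + log(7).

-3*log(3) - log(5) + log(7)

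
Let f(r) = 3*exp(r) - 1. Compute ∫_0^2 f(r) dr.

An antiderivative is F(r) = -r + 3*exp(r).
Then F(2) - F(0) = (-2 + 3*exp(2)) - (3) = -5 + 3*exp(2).

-5 + 3*exp(2)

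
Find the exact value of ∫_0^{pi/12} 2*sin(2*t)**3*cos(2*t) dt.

Let u = sin(2*t), so du = 2*cos(2*t) dt. When t = 0, u = 0; when t = pi/12, u = 1/2.
The integral becomes ∫ u**3 du from 0 to 1/2, with antiderivative u**4/4.
Back in t: F(t) = sin(2*t)**4/4.
Then F(pi/12) - F(0) = (1/64) - (0) = 1/64.

1/64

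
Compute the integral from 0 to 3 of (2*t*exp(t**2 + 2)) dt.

-exp(2) + exp(11)

Let u = t**2 + 2, so du = 2*t dt. When t = 0, u = 2; when t = 3, u = 11.
The integral becomes ∫ exp(u) du from 2 to 11, with antiderivative exp(u).
Back in t: F(t) = exp(t**2 + 2).
Then F(3) - F(0) = (exp(11)) - (exp(2)) = -exp(2) + exp(11).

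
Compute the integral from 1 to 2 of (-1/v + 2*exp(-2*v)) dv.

An antiderivative is F(v) = -log(v) - exp(-2*v).
Then F(2) - F(1) = (-log(2) - exp(-4)) - (-exp(-2)) = -log(2) - exp(-4) + exp(-2).

-log(2) - exp(-4) + exp(-2)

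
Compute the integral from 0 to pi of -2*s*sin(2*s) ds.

pi

Integrate by parts once (u = s, dv = -2*sin(2*s) ds).
An antiderivative is F(s) = s*cos(2*s) - sin(2*s)/2.
Then F(pi) - F(0) = (pi) - (0) = pi.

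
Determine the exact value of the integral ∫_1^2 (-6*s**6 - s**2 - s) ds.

By the power rule, an antiderivative is F(s) = -6*s**7/7 - s**3/3 - s**2/2.
Then F(2) - F(1) = (-2402/21) - (-71/42) = -4733/42.

-4733/42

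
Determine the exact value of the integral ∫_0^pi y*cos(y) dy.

-2

Integrate by parts once (u = y, dv = cos(y) dy).
An antiderivative is F(y) = y*sin(y) + cos(y).
Then F(pi) - F(0) = (-1) - (1) = -2.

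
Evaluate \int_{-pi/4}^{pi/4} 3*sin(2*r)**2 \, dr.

3*pi/4

Use the identity sin^2(2*r) = (1 - cos(4*r))/2.
An antiderivative is F(r) = 3*r/2 - 3*sin(4*r)/8.
Then F(pi/4) - F(-pi/4) = (3*pi/8) - (-3*pi/8) = 3*pi/4.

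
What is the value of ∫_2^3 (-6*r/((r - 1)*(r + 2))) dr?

-4*log(5) + 6*log(2)

Factor the denominator: r**2 + r - 2 = (r + 2)(r - 1).
Partial fractions: -6*r/((r - 1)*(r + 2)) = -4/(r + 2) - 2/(r - 1).
An antiderivative is F(r) = -2*log(r - 1) - 4*log(r + 2).
Then F(3) - F(2) = (-4*log(5) - 2*log(2)) - (-8*log(2)) = -4*log(5) + 6*log(2).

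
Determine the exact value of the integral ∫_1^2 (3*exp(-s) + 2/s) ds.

An antiderivative is F(s) = 2*log(s) - 3*exp(-s).
Then F(2) - F(1) = (-3*exp(-2) + 2*log(2)) - (-3*exp(-1)) = -3*exp(-2) + 3*exp(-1) + 2*log(2).

-3*exp(-2) + 3*exp(-1) + 2*log(2)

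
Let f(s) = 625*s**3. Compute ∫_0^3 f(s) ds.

Let u = 5*s, so du = 5 ds. When s = 0, u = 0; when s = 3, u = 15.
The integral becomes ∫ u**3 du from 0 to 15, with antiderivative u**4/4.
Back in s: F(s) = 625*s**4/4.
Then F(3) - F(0) = (50625/4) - (0) = 50625/4.

50625/4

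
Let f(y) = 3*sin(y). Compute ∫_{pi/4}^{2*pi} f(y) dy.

-3 + 3*sqrt(2)/2

An antiderivative is F(y) = -3*cos(y).
Then F(2*pi) - F(pi/4) = (-3) - (-3*sqrt(2)/2) = -3 + 3*sqrt(2)/2.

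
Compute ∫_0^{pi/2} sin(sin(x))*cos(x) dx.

Let u = sin(x), so du = cos(x) dx. When x = 0, u = 0; when x = pi/2, u = 1.
The integral becomes ∫ sin(u) du from 0 to 1, with antiderivative -cos(u).
Back in x: F(x) = -cos(sin(x)).
Then F(pi/2) - F(0) = (-cos(1)) - (-1) = 1 - cos(1).

1 - cos(1)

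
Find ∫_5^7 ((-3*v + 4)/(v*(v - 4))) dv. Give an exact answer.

Factor the denominator: v**2 - 4*v = v(v - 4).
Partial fractions: (-3*v + 4)/(v*(v - 4)) = -1/v - 2/(v - 4).
An antiderivative is F(v) = -log(v) - 2*log(v - 4).
Then F(7) - F(5) = (-log(63)) - (-log(5)) = log(5/63).

log(5/63)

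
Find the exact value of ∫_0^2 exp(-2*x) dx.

An antiderivative is F(x) = -exp(-2*x)/2.
Then F(2) - F(0) = (-exp(-4)/2) - (-1/2) = -(1 - exp(4))*exp(-4)/2.

-(1 - exp(4))*exp(-4)/2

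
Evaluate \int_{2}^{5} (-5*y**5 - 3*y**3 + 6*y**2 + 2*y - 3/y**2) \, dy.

By the power rule, an antiderivative is F(y) = -5*y**6/6 - 3*y**4/4 + 2*y**3 + y**2 + 3/y.
Then F(5) - F(2) = (-792839/60) - (-263/6) = -263403/20.

-263403/20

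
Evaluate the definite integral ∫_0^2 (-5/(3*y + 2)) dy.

An antiderivative is F(y) = -5*log(3*y + 2)/3.
Then F(2) - F(0) = (-log(32)) - (-5*log(2)/3) = -10*log(2)/3.

-10*log(2)/3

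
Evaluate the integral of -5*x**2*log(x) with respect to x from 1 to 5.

620/9 - 625*log(5)/3

Integrate by parts once (u = ln x, dv = -5*x**2 dx).
An antiderivative is F(x) = -5*x**3*(3*log(x) - 1)/9.
Then F(5) - F(1) = (625/9 - 625*log(5)/3) - (5/9) = 620/9 - 625*log(5)/3.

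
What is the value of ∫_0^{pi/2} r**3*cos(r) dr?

-3*pi + pi**3/8 + 6

Integrate by parts 3 times (u = r^3, dv = cos(r) dr).
An antiderivative is F(r) = r**3*sin(r) + 3*r**2*cos(r) - 6*r*sin(r) - 6*cos(r).
Then F(pi/2) - F(0) = (pi*(-24 + pi**2)/8) - (-6) = -3*pi + pi**3/8 + 6.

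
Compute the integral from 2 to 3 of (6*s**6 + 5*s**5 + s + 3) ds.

48815/21

By the power rule, an antiderivative is F(s) = 6*s**7/7 + 5*s**6/6 + s**2/2 + 3*s.
Then F(3) - F(2) = (17469/7) - (3592/21) = 48815/21.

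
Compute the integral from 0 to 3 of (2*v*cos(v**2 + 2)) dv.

Let u = v**2 + 2, so du = 2*v dv. When v = 0, u = 2; when v = 3, u = 11.
The integral becomes ∫ cos(u) du from 2 to 11, with antiderivative sin(u).
Back in v: F(v) = sin(v**2 + 2).
Then F(3) - F(0) = (sin(11)) - (sin(2)) = sin(11) - sin(2).

sin(11) - sin(2)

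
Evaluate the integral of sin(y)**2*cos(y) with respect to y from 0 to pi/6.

Let u = sin(y), so du = cos(y) dy. When y = 0, u = 0; when y = pi/6, u = 1/2.
The integral becomes ∫ u**2 du from 0 to 1/2, with antiderivative u**3/3.
Back in y: F(y) = sin(y)**3/3.
Then F(pi/6) - F(0) = (1/24) - (0) = 1/24.

1/24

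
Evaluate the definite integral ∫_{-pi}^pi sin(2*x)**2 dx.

pi

Use the identity sin^2(2*x) = (1 - cos(4*x))/2.
An antiderivative is F(x) = x/2 - sin(4*x)/8.
Then F(pi) - F(-pi) = (pi/2) - (-pi/2) = pi.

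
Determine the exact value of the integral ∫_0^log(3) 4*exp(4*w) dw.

Let u = exp(w), so du = exp(w) dw. When w = 0, u = 1; when w = log(3), u = 3.
The integral becomes 4·∫ u**3 du from 1 to 3, with antiderivative u**4.
Back in w: F(w) = exp(4*w).
Then F(log(3)) - F(0) = (81) - (1) = 80.

80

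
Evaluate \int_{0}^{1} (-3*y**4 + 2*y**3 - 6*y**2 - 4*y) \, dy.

-41/10

By the power rule, an antiderivative is F(y) = -3*y**5/5 + y**4/2 - 2*y**3 - 2*y**2.
Then F(1) - F(0) = (-41/10) - (0) = -41/10.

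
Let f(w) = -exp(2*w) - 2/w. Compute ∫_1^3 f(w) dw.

-exp(6)/2 - log(9) + exp(2)/2

An antiderivative is F(w) = -exp(2*w)/2 - 2*log(w).
Then F(3) - F(1) = (-exp(6)/2 - log(9)) - (-exp(2)/2) = -exp(6)/2 - log(9) + exp(2)/2.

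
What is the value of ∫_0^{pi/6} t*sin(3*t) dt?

1/9

Integrate by parts once (u = t, dv = sin(3*t) dt).
An antiderivative is F(t) = -t*cos(3*t)/3 + sin(3*t)/9.
Then F(pi/6) - F(0) = (1/9) - (0) = 1/9.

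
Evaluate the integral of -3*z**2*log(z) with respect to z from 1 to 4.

Integrate by parts once (u = ln z, dv = -3*z**2 dz).
An antiderivative is F(z) = -z**3*(3*log(z) - 1)/3.
Then F(4) - F(1) = (64/3 - 128*log(2)) - (1/3) = 21 - 128*log(2).

21 - 128*log(2)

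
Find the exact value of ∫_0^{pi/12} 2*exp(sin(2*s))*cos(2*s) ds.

Let u = sin(2*s), so du = 2*cos(2*s) ds. When s = 0, u = 0; when s = pi/12, u = 1/2.
The integral becomes ∫ exp(u) du from 0 to 1/2, with antiderivative exp(u).
Back in s: F(s) = exp(sin(2*s)).
Then F(pi/12) - F(0) = (exp(1/2)) - (1) = -1 + exp(1/2).

-1 + exp(1/2)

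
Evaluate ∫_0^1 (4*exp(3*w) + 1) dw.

An antiderivative is F(w) = 4*exp(3*w)/3 + w.
Then F(1) - F(0) = (1 + 4*exp(3)/3) - (4/3) = -1/3 + 4*exp(3)/3.

-1/3 + 4*exp(3)/3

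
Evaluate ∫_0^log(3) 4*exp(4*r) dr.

Let u = exp(r), so du = exp(r) dr. When r = 0, u = 1; when r = log(3), u = 3.
The integral becomes 4·∫ u**3 du from 1 to 3, with antiderivative u**4.
Back in r: F(r) = exp(4*r).
Then F(log(3)) - F(0) = (81) - (1) = 80.

80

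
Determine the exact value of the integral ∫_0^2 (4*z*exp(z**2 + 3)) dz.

-2*(1 - exp(4))*exp(3)

Let u = z**2 + 3, so du = 2*z dz. When z = 0, u = 3; when z = 2, u = 7.
The integral becomes 2·∫ exp(u) du from 3 to 7, with antiderivative 2*exp(u).
Back in z: F(z) = 2*exp(z**2 + 3).
Then F(2) - F(0) = (2*exp(7)) - (2*exp(3)) = -2*(1 - exp(4))*exp(3).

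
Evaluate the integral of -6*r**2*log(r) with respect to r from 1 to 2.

14/3 - 16*log(2)

Integrate by parts once (u = ln r, dv = -6*r**2 dr).
An antiderivative is F(r) = -2*r**3*(3*log(r) - 1)/3.
Then F(2) - F(1) = (16/3 - 16*log(2)) - (2/3) = 14/3 - 16*log(2).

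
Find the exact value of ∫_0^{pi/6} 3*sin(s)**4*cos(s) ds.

3/160

Let u = sin(s), so du = cos(s) ds. When s = 0, u = 0; when s = pi/6, u = 1/2.
The integral becomes 3·∫ u**4 du from 0 to 1/2, with antiderivative 3*u**5/5.
Back in s: F(s) = 3*sin(s)**5/5.
Then F(pi/6) - F(0) = (3/160) - (0) = 3/160.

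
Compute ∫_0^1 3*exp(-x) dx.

3 - 3*exp(-1)

An antiderivative is F(x) = -3*exp(-x).
Then F(1) - F(0) = (-3*exp(-1)) - (-3) = 3 - 3*exp(-1).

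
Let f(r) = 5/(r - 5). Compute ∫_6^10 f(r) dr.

An antiderivative is F(r) = 5*log(r - 5).
Then F(10) - F(6) = (5*log(5)) - (0) = 5*log(5).

5*log(5)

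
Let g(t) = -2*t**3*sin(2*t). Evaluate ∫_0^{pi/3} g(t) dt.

Integrate by parts 3 times (u = t^3, dv = -2*sin(2*t) dt).
An antiderivative is F(t) = t**3*cos(2*t) - 3*t**2*sin(2*t)/2 - 3*t*cos(2*t)/2 + 3*sin(2*t)/4.
Then F(pi/3) - F(0) = (-sqrt(3)*pi**2/12 - pi**3/54 + 3*sqrt(3)/8 + pi/4) - (0) = -sqrt(3)*pi**2/12 - pi**3/54 + 3*sqrt(3)/8 + pi/4.

-sqrt(3)*pi**2/12 - pi**3/54 + 3*sqrt(3)/8 + pi/4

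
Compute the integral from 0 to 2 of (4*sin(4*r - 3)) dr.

cos(3) - cos(5)

Let u = 4*r - 3, so du = 4 dr. When r = 0, u = -3; when r = 2, u = 5.
The integral becomes ∫ sin(u) du from -3 to 5, with antiderivative -cos(u).
Back in r: F(r) = -cos(4*r - 3).
Then F(2) - F(0) = (-cos(5)) - (-cos(3)) = cos(3) - cos(5).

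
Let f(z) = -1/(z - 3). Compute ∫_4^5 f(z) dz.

-log(2)

An antiderivative is F(z) = -log(z - 3).
Then F(5) - F(4) = (-log(2)) - (0) = -log(2).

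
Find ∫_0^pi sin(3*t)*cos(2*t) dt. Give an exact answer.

6/5

Use the identity sin(3*t)cos(2*t) = [sin(5*t) + sin(t)]/2.
An antiderivative is F(t) = -cos(t)/2 - cos(5*t)/10.
Then F(pi) - F(0) = (3/5) - (-3/5) = 6/5.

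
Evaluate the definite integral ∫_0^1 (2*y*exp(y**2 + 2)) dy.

Let u = y**2 + 2, so du = 2*y dy. When y = 0, u = 2; when y = 1, u = 3.
The integral becomes ∫ exp(u) du from 2 to 3, with antiderivative exp(u).
Back in y: F(y) = exp(y**2 + 2).
Then F(1) - F(0) = (exp(3)) - (exp(2)) = -exp(2) + exp(3).

-exp(2) + exp(3)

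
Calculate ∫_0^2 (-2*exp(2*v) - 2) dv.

-exp(4) - 3

An antiderivative is F(v) = -exp(2*v) - 2*v.
Then F(2) - F(0) = (-exp(4) - 4) - (-1) = -exp(4) - 3.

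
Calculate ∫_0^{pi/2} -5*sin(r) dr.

-5

An antiderivative is F(r) = 5*cos(r).
Then F(pi/2) - F(0) = (0) - (5) = -5.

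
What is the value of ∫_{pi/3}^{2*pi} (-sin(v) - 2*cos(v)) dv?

1/2 + sqrt(3)

An antiderivative is F(v) = -2*sin(v) + cos(v).
Then F(2*pi) - F(pi/3) = (1) - (1/2 - sqrt(3)) = 1/2 + sqrt(3).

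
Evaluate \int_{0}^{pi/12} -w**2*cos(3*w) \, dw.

sqrt(2)*(-8*pi - pi**2 + 32)/864

Integrate by parts twice (u = w^2, dv = -cos(3*w) dw).
An antiderivative is F(w) = -w**2*sin(3*w)/3 - 2*w*cos(3*w)/9 + 2*sin(3*w)/27.
Then F(pi/12) - F(0) = (sqrt(2)*(-8*pi - pi**2 + 32)/864) - (0) = sqrt(2)*(-8*pi - pi**2 + 32)/864.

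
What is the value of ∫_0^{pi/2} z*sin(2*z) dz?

Integrate by parts once (u = z, dv = sin(2*z) dz).
An antiderivative is F(z) = -z*cos(2*z)/2 + sin(2*z)/4.
Then F(pi/2) - F(0) = (pi/4) - (0) = pi/4.

pi/4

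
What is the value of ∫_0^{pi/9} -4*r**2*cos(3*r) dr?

Integrate by parts twice (u = r^2, dv = -4*cos(3*r) dr).
An antiderivative is F(r) = -4*r**2*sin(3*r)/3 - 8*r*cos(3*r)/9 + 8*sin(3*r)/27.
Then F(pi/9) - F(0) = (-4*pi/81 - 2*sqrt(3)*pi**2/243 + 4*sqrt(3)/27) - (0) = -4*pi/81 - 2*sqrt(3)*pi**2/243 + 4*sqrt(3)/27.

-4*pi/81 - 2*sqrt(3)*pi**2/243 + 4*sqrt(3)/27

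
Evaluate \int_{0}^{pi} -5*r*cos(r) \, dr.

10

Integrate by parts once (u = r, dv = -5*cos(r) dr).
An antiderivative is F(r) = -5*r*sin(r) - 5*cos(r).
Then F(pi) - F(0) = (5) - (-5) = 10.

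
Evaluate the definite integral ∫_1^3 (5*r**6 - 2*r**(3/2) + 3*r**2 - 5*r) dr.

By the power rule, an antiderivative is F(r) = 5*r**7/7 - 4*r**(5/2)/5 + r**3 - 5*r**2/2.
Then F(3) - F(1) = (21933/14 - 36*sqrt(3)/5) - (-111/70) = 54888/35 - 36*sqrt(3)/5.

54888/35 - 36*sqrt(3)/5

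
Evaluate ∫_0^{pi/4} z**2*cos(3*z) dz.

Integrate by parts twice (u = z^2, dv = cos(3*z) dz).
An antiderivative is F(z) = z**2*sin(3*z)/3 + 2*z*cos(3*z)/9 - 2*sin(3*z)/27.
Then F(pi/4) - F(0) = (sqrt(2)*(-24*pi - 32 + 9*pi**2)/864) - (0) = sqrt(2)*(-24*pi - 32 + 9*pi**2)/864.

sqrt(2)*(-24*pi - 32 + 9*pi**2)/864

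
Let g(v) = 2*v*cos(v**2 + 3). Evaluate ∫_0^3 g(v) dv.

sin(12) - sin(3)

Let u = v**2 + 3, so du = 2*v dv. When v = 0, u = 3; when v = 3, u = 12.
The integral becomes ∫ cos(u) du from 3 to 12, with antiderivative sin(u).
Back in v: F(v) = sin(v**2 + 3).
Then F(3) - F(0) = (sin(12)) - (sin(3)) = sin(12) - sin(3).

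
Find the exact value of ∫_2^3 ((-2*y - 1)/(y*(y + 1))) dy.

-log(2)

Factor the denominator: y**2 + y = (y + 1)y.
Partial fractions: (-2*y - 1)/(y*(y + 1)) = -1/(y + 1) - 1/y.
An antiderivative is F(y) = -log(y) - log(y + 1).
Then F(3) - F(2) = (-log(12)) - (-log(6)) = -log(2).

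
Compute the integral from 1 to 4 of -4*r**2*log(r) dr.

28 - 512*log(2)/3

Integrate by parts once (u = ln r, dv = -4*r**2 dr).
An antiderivative is F(r) = -4*r**3*(3*log(r) - 1)/9.
Then F(4) - F(1) = (256/9 - 512*log(2)/3) - (4/9) = 28 - 512*log(2)/3.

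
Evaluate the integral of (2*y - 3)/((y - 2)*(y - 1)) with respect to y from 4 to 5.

log(2)

Factor the denominator: y**2 - 3*y + 2 = (y - 1)(y - 2).
Partial fractions: (2*y - 3)/((y - 2)*(y - 1)) = 1/(y - 1) + 1/(y - 2).
An antiderivative is F(y) = log(y - 2) + log(y - 1).
Then F(5) - F(4) = (log(12)) - (log(6)) = log(2).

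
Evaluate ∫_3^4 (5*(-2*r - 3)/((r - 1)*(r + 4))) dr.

Factor the denominator: r**2 + 3*r - 4 = (r + 4)(r - 1).
Partial fractions: 5*(-2*r - 3)/((r - 1)*(r + 4)) = -5/(r + 4) - 5/(r - 1).
An antiderivative is F(r) = -5*log(r - 1) - 5*log(r + 4).
Then F(4) - F(3) = (-15*log(2) - 5*log(3)) - (-5*log(7) - 5*log(2)) = -10*log(2) - 5*log(3) + 5*log(7).

-10*log(2) - 5*log(3) + 5*log(7)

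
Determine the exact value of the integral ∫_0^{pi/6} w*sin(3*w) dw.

Integrate by parts once (u = w, dv = sin(3*w) dw).
An antiderivative is F(w) = -w*cos(3*w)/3 + sin(3*w)/9.
Then F(pi/6) - F(0) = (1/9) - (0) = 1/9.

1/9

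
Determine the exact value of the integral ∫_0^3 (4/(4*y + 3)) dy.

Let u = 4*y + 3, so du = 4 dy. When y = 0, u = 3; when y = 3, u = 15.
The integral becomes ∫ 1/u du from 3 to 15, with antiderivative log(u).
Back in y: F(y) = log(4*y + 3).
Then F(3) - F(0) = (log(15)) - (log(3)) = log(5).

log(5)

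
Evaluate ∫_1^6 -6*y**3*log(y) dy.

-1944*log(3) - 1944*log(2) + 3885/8

Integrate by parts once (u = ln y, dv = -6*y**3 dy).
An antiderivative is F(y) = -3*y**4*(4*log(y) - 1)/8.
Then F(6) - F(1) = (-1944*log(3) - 1944*log(2) + 486) - (3/8) = -1944*log(3) - 1944*log(2) + 3885/8.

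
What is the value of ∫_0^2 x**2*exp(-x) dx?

Integrate by parts twice (u = x^2, dv = exp(-x) dx).
An antiderivative is F(x) = (-x**2 - 2*x - 2)*exp(-x).
Then F(2) - F(0) = (-10*exp(-2)) - (-2) = 2 - 10*exp(-2).

2 - 10*exp(-2)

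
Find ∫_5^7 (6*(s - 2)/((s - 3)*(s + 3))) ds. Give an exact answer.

Factor the denominator: s**2 - 9 = (s + 3)(s - 3).
Partial fractions: 6*(s - 2)/((s - 3)*(s + 3)) = 5/(s + 3) + 1/(s - 3).
An antiderivative is F(s) = log(s - 3) + 5*log(s + 3).
Then F(7) - F(5) = (7*log(2) + 5*log(5)) - (16*log(2)) = -9*log(2) + 5*log(5).

-9*log(2) + 5*log(5)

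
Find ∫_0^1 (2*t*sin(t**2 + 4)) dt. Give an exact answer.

cos(4) - cos(5)

Let u = t**2 + 4, so du = 2*t dt. When t = 0, u = 4; when t = 1, u = 5.
The integral becomes ∫ sin(u) du from 4 to 5, with antiderivative -cos(u).
Back in t: F(t) = -cos(t**2 + 4).
Then F(1) - F(0) = (-cos(5)) - (-cos(4)) = cos(4) - cos(5).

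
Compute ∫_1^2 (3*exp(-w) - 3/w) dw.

An antiderivative is F(w) = -3*log(w) - 3*exp(-w).
Then F(2) - F(1) = (-3*log(2) - 3*exp(-2)) - (-3*exp(-1)) = -3*log(2) - 3*exp(-2) + 3*exp(-1).

-3*log(2) - 3*exp(-2) + 3*exp(-1)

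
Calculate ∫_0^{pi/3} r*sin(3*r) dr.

Integrate by parts once (u = r, dv = sin(3*r) dr).
An antiderivative is F(r) = -r*cos(3*r)/3 + sin(3*r)/9.
Then F(pi/3) - F(0) = (pi/9) - (0) = pi/9.

pi/9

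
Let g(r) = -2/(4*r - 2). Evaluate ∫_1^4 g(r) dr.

An antiderivative is F(r) = -log(4*r - 2)/2.
Then F(4) - F(1) = (-log(14)/2) - (-log(2)/2) = -log(14)/2 + log(2)/2.

-log(14)/2 + log(2)/2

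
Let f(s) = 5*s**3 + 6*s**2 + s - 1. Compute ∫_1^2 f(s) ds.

By the power rule, an antiderivative is F(s) = 5*s**4/4 + 2*s**3 + s**2/2 - s.
Then F(2) - F(1) = (36) - (11/4) = 133/4.

133/4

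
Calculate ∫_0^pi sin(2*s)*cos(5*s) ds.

Use the identity sin(2*s)cos(5*s) = [sin(7*s) + sin(-3*s)]/2.
An antiderivative is F(s) = cos(3*s)/6 - cos(7*s)/14.
Then F(pi) - F(0) = (-2/21) - (2/21) = -4/21.

-4/21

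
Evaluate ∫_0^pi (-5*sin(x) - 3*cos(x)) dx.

-10

An antiderivative is F(x) = -3*sin(x) + 5*cos(x).
Then F(pi) - F(0) = (-5) - (5) = -10.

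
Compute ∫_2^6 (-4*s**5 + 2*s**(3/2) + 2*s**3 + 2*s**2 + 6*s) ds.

-90560/3 - 16*sqrt(2)/5 + 144*sqrt(6)/5

By the power rule, an antiderivative is F(s) = -2*s**6/3 + 4*s**(5/2)/5 + s**4/2 + 2*s**3/3 + 3*s**2.
Then F(6) - F(2) = (-30204 + 144*sqrt(6)/5) - (-52/3 + 16*sqrt(2)/5) = -90560/3 - 16*sqrt(2)/5 + 144*sqrt(6)/5.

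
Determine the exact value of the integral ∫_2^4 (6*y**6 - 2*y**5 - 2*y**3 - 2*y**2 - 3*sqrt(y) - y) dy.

By the power rule, an antiderivative is F(y) = 6*y**7/7 - y**6/3 - y**4/2 - 2*y**(3/2) - 2*y**3/3 - y**2/2.
Then F(4) - F(2) = (87384/7) - (1534/21 - 4*sqrt(2)) = 4*sqrt(2) + 260618/21.

4*sqrt(2) + 260618/21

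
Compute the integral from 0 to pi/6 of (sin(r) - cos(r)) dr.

An antiderivative is F(r) = -sin(r) - cos(r).
Then F(pi/6) - F(0) = (-sqrt(3)/2 - 1/2) - (-1) = 1/2 - sqrt(3)/2.

1/2 - sqrt(3)/2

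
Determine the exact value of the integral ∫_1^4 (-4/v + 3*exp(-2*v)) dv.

-8*log(2) - 3*exp(-8)/2 + 3*exp(-2)/2

An antiderivative is F(v) = -4*log(v) - 3*exp(-2*v)/2.
Then F(4) - F(1) = (-8*log(2) - 3*exp(-8)/2) - (-3*exp(-2)/2) = -8*log(2) - 3*exp(-8)/2 + 3*exp(-2)/2.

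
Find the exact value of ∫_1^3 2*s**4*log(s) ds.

-484/25 + 486*log(3)/5

Integrate by parts once (u = ln s, dv = 2*s**4 ds).
An antiderivative is F(s) = 2*s**5*(5*log(s) - 1)/25.
Then F(3) - F(1) = (-486/25 + 486*log(3)/5) - (-2/25) = -484/25 + 486*log(3)/5.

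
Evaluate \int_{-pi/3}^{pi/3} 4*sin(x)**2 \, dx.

-sqrt(3) + 4*pi/3

Use the identity sin^2(x) = (1 - cos(2*x))/2.
An antiderivative is F(x) = 2*x - sin(2*x).
Then F(pi/3) - F(-pi/3) = (-sqrt(3)/2 + 2*pi/3) - (-2*pi/3 + sqrt(3)/2) = -sqrt(3) + 4*pi/3.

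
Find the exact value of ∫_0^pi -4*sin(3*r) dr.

An antiderivative is F(r) = 4*cos(3*r)/3.
Then F(pi) - F(0) = (-4/3) - (4/3) = -8/3.

-8/3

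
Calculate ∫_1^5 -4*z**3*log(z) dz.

156 - 625*log(5)

Integrate by parts once (u = ln z, dv = -4*z**3 dz).
An antiderivative is F(z) = -z**4*(4*log(z) - 1)/4.
Then F(5) - F(1) = (625/4 - 625*log(5)) - (1/4) = 156 - 625*log(5).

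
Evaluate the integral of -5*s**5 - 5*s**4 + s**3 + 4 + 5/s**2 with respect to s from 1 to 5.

-15968

By the power rule, an antiderivative is F(s) = -5*s**6/6 - s**5 + s**4/4 + 4*s - 5/s.
Then F(5) - F(1) = (-191647/12) - (-31/12) = -15968.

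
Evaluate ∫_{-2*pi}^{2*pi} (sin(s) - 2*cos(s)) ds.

An antiderivative is F(s) = -2*sin(s) - cos(s).
Then F(2*pi) - F(-2*pi) = (-1) - (-1) = 0.

0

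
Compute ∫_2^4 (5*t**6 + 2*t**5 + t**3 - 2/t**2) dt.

182209/14

By the power rule, an antiderivative is F(t) = 5*t**7/7 + t**6/3 + t**4/4 + 2/t.
Then F(4) - F(2) = (551573/42) - (2473/21) = 182209/14.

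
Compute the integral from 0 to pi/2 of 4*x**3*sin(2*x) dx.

Integrate by parts 3 times (u = x^3, dv = 4*sin(2*x) dx).
An antiderivative is F(x) = -2*x**3*cos(2*x) + 3*x**2*sin(2*x) + 3*x*cos(2*x) - 3*sin(2*x)/2.
Then F(pi/2) - F(0) = (pi*(-6 + pi**2)/4) - (0) = pi*(-6 + pi**2)/4.

pi*(-6 + pi**2)/4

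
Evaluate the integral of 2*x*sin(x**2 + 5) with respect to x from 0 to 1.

-cos(6) + cos(5)

Let u = x**2 + 5, so du = 2*x dx. When x = 0, u = 5; when x = 1, u = 6.
The integral becomes ∫ sin(u) du from 5 to 6, with antiderivative -cos(u).
Back in x: F(x) = -cos(x**2 + 5).
Then F(1) - F(0) = (-cos(6)) - (-cos(5)) = -cos(6) + cos(5).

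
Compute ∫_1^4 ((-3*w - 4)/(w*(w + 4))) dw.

-8*log(2) + 2*log(5)

Factor the denominator: w**2 + 4*w = (w + 4)w.
Partial fractions: (-3*w - 4)/(w*(w + 4)) = -2/(w + 4) - 1/w.
An antiderivative is F(w) = -log(w) - 2*log(w + 4).
Then F(4) - F(1) = (-8*log(2)) - (-log(25)) = -8*log(2) + 2*log(5).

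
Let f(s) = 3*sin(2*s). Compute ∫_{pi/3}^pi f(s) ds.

-9/4

An antiderivative is F(s) = -3*cos(2*s)/2.
Then F(pi) - F(pi/3) = (-3/2) - (3/4) = -9/4.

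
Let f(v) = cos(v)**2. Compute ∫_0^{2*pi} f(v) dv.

Use the identity cos^2(v) = (1 + cos(2*v))/2.
An antiderivative is F(v) = v/2 + sin(2*v)/4.
Then F(2*pi) - F(0) = (pi) - (0) = pi.

pi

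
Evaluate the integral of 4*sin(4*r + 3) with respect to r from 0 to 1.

Let u = 4*r + 3, so du = 4 dr. When r = 0, u = 3; when r = 1, u = 7.
The integral becomes ∫ sin(u) du from 3 to 7, with antiderivative -cos(u).
Back in r: F(r) = -cos(4*r + 3).
Then F(1) - F(0) = (-cos(7)) - (-cos(3)) = cos(3) - cos(7).

cos(3) - cos(7)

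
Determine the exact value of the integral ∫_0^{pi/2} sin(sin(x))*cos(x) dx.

1 - cos(1)

Let u = sin(x), so du = cos(x) dx. When x = 0, u = 0; when x = pi/2, u = 1.
The integral becomes ∫ sin(u) du from 0 to 1, with antiderivative -cos(u).
Back in x: F(x) = -cos(sin(x)).
Then F(pi/2) - F(0) = (-cos(1)) - (-1) = 1 - cos(1).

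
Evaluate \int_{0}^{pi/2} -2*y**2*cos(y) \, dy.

4 - pi**2/2

Integrate by parts twice (u = y^2, dv = -2*cos(y) dy).
An antiderivative is F(y) = -2*y**2*sin(y) - 4*y*cos(y) + 4*sin(y).
Then F(pi/2) - F(0) = (4 - pi**2/2) - (0) = 4 - pi**2/2.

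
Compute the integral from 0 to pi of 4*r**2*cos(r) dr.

-8*pi

Integrate by parts twice (u = r^2, dv = 4*cos(r) dr).
An antiderivative is F(r) = 4*r**2*sin(r) + 8*r*cos(r) - 8*sin(r).
Then F(pi) - F(0) = (-8*pi) - (0) = -8*pi.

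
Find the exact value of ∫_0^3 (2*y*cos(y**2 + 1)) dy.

-sin(1) + sin(10)

Let u = y**2 + 1, so du = 2*y dy. When y = 0, u = 1; when y = 3, u = 10.
The integral becomes ∫ cos(u) du from 1 to 10, with antiderivative sin(u).
Back in y: F(y) = sin(y**2 + 1).
Then F(3) - F(0) = (sin(10)) - (sin(1)) = -sin(1) + sin(10).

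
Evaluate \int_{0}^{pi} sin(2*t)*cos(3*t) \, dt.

Use the identity sin(2*t)cos(3*t) = [sin(5*t) + sin(-t)]/2.
An antiderivative is F(t) = cos(t)/2 - cos(5*t)/10.
Then F(pi) - F(0) = (-2/5) - (2/5) = -4/5.

-4/5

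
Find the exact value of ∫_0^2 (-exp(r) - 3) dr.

An antiderivative is F(r) = -3*r - exp(r).
Then F(2) - F(0) = (-exp(2) - 6) - (-1) = -exp(2) - 5.

-exp(2) - 5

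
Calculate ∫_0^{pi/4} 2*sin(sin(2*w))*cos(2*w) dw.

Let u = sin(2*w), so du = 2*cos(2*w) dw. When w = 0, u = 0; when w = pi/4, u = 1.
The integral becomes ∫ sin(u) du from 0 to 1, with antiderivative -cos(u).
Back in w: F(w) = -cos(sin(2*w)).
Then F(pi/4) - F(0) = (-cos(1)) - (-1) = 1 - cos(1).

1 - cos(1)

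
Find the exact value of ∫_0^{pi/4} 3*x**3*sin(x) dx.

Integrate by parts 3 times (u = x^3, dv = 3*sin(x) dx).
An antiderivative is F(x) = -3*x**3*cos(x) + 9*x**2*sin(x) + 18*x*cos(x) - 18*sin(x).
Then F(pi/4) - F(0) = (3*sqrt(2)*(-384 - pi**3 + 12*pi**2 + 96*pi)/128) - (0) = 3*sqrt(2)*(-384 - pi**3 + 12*pi**2 + 96*pi)/128.

3*sqrt(2)*(-384 - pi**3 + 12*pi**2 + 96*pi)/128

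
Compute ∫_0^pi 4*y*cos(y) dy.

Integrate by parts once (u = y, dv = 4*cos(y) dy).
An antiderivative is F(y) = 4*y*sin(y) + 4*cos(y).
Then F(pi) - F(0) = (-4) - (4) = -8.

-8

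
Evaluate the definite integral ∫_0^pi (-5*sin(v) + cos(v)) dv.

An antiderivative is F(v) = sin(v) + 5*cos(v).
Then F(pi) - F(0) = (-5) - (5) = -10.

-10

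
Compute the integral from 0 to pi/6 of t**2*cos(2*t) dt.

Integrate by parts twice (u = t^2, dv = cos(2*t) dt).
An antiderivative is F(t) = t**2*sin(2*t)/2 + t*cos(2*t)/2 - sin(2*t)/4.
Then F(pi/6) - F(0) = (-sqrt(3)/8 + sqrt(3)*pi**2/144 + pi/24) - (0) = -sqrt(3)/8 + sqrt(3)*pi**2/144 + pi/24.

-sqrt(3)/8 + sqrt(3)*pi**2/144 + pi/24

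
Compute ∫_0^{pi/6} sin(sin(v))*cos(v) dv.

1 - cos(1/2)

Let u = sin(v), so du = cos(v) dv. When v = 0, u = 0; when v = pi/6, u = 1/2.
The integral becomes ∫ sin(u) du from 0 to 1/2, with antiderivative -cos(u).
Back in v: F(v) = -cos(sin(v)).
Then F(pi/6) - F(0) = (-cos(1/2)) - (-1) = 1 - cos(1/2).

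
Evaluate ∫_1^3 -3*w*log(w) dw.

Integrate by parts once (u = ln w, dv = -3*w dw).
An antiderivative is F(w) = -3*w**2*(2*log(w) - 1)/4.
Then F(3) - F(1) = (27/4 - 27*log(3)/2) - (3/4) = 6 - 27*log(3)/2.

6 - 27*log(3)/2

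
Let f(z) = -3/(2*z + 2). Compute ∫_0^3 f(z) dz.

-log(8)

An antiderivative is F(z) = -3*log(2*z + 2)/2.
Then F(3) - F(0) = (-9*log(2)/2) - (-3*log(2)/2) = -log(8).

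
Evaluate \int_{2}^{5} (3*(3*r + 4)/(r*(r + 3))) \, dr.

-log(5) + 11*log(2)

Factor the denominator: r**2 + 3*r = (r + 3)r.
Partial fractions: 3*(3*r + 4)/(r*(r + 3)) = 5/(r + 3) + 4/r.
An antiderivative is F(r) = 4*log(r) + 5*log(r + 3).
Then F(5) - F(2) = (4*log(5) + 15*log(2)) - (4*log(2) + 5*log(5)) = -log(5) + 11*log(2).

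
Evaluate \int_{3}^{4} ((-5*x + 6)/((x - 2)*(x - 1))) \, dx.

Factor the denominator: x**2 - 3*x + 2 = (x - 1)(x - 2).
Partial fractions: (-5*x + 6)/((x - 2)*(x - 1)) = -1/(x - 1) - 4/(x - 2).
An antiderivative is F(x) = -4*log(x - 2) - log(x - 1).
Then F(4) - F(3) = (-log(48)) - (-log(2)) = -log(24).

-log(24)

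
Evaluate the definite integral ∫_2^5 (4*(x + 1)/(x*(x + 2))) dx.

-6*log(2) + 2*log(5) + 2*log(7)

Factor the denominator: x**2 + 2*x = (x + 2)x.
Partial fractions: 4*(x + 1)/(x*(x + 2)) = 2/(x + 2) + 2/x.
An antiderivative is F(x) = 2*log(x) + 2*log(x + 2).
Then F(5) - F(2) = (2*log(5) + 2*log(7)) - (log(64)) = -6*log(2) + 2*log(5) + 2*log(7).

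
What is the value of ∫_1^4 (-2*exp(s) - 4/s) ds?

An antiderivative is F(s) = -2*exp(s) - 4*log(s).
Then F(4) - F(1) = (-2*exp(4) - 8*log(2)) - (-2*exp(1)) = -2*exp(4) - 8*log(2) + 2*exp(1).

-2*exp(4) - 8*log(2) + 2*exp(1)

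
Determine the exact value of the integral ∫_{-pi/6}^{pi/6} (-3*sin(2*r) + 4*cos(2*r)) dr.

An antiderivative is F(r) = 2*sin(2*r) + 3*cos(2*r)/2.
Then F(pi/6) - F(-pi/6) = (3/4 + sqrt(3)) - (3/4 - sqrt(3)) = 2*sqrt(3).

2*sqrt(3)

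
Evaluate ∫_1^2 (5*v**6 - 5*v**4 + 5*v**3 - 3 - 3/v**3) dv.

By the power rule, an antiderivative is F(v) = 5*v**7/7 - v**5 + 5*v**4/4 - 3*v + 3/(2*v**2).
Then F(2) - F(1) = (4133/56) - (-15/28) = 4163/56.

4163/56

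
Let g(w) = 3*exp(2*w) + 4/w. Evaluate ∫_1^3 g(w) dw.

-3*exp(2)/2 + log(81) + 3*exp(6)/2

An antiderivative is F(w) = 3*exp(2*w)/2 + 4*log(w).
Then F(3) - F(1) = (log(81) + 3*exp(6)/2) - (3*exp(2)/2) = -3*exp(2)/2 + log(81) + 3*exp(6)/2.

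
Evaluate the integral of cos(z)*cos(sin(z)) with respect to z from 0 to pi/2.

Let u = sin(z), so du = cos(z) dz. When z = 0, u = 0; when z = pi/2, u = 1.
The integral becomes ∫ cos(u) du from 0 to 1, with antiderivative sin(u).
Back in z: F(z) = sin(sin(z)).
Then F(pi/2) - F(0) = (sin(1)) - (0) = sin(1).

sin(1)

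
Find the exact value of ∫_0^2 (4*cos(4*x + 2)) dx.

Let u = 4*x + 2, so du = 4 dx. When x = 0, u = 2; when x = 2, u = 10.
The integral becomes ∫ cos(u) du from 2 to 10, with antiderivative sin(u).
Back in x: F(x) = sin(4*x + 2).
Then F(2) - F(0) = (sin(10)) - (sin(2)) = -sin(2) + sin(10).

-sin(2) + sin(10)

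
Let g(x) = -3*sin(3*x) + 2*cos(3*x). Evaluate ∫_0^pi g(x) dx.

-2

An antiderivative is F(x) = 2*sin(3*x)/3 + cos(3*x).
Then F(pi) - F(0) = (-1) - (1) = -2.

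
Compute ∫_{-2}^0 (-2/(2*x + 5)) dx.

-log(5)

An antiderivative is F(x) = -log(2*x + 5).
Then F(0) - F(-2) = (-log(5)) - (0) = -log(5).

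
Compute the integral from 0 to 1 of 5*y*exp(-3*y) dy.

5/9 - 20*exp(-3)/9

Integrate by parts once (u = y, dv = 5*exp(-3*y) dy).
An antiderivative is F(y) = (-15*y - 5)*exp(-3*y)/9.
Then F(1) - F(0) = (-20*exp(-3)/9) - (-5/9) = 5/9 - 20*exp(-3)/9.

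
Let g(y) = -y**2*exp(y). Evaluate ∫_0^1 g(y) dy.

2 - E

Integrate by parts twice (u = y^2, dv = -exp(y) dy).
An antiderivative is F(y) = (-y**2 + 2*y - 2)*exp(y).
Then F(1) - F(0) = (-E) - (-2) = 2 - E.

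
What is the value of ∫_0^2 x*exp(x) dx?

1 + exp(2)

Integrate by parts once (u = x, dv = exp(x) dx).
An antiderivative is F(x) = (x - 1)*exp(x).
Then F(2) - F(0) = (exp(2)) - (-1) = 1 + exp(2).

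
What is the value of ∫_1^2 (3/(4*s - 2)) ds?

An antiderivative is F(s) = 3*log(4*s - 2)/4.
Then F(2) - F(1) = (3*log(6)/4) - (3*log(2)/4) = 3*log(3)/4.

3*log(3)/4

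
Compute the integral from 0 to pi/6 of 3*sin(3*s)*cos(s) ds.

Use the identity sin(3*s)cos(s) = [sin(4*s) + sin(2*s)]/2.
An antiderivative is F(s) = -3*cos(2*s)/4 - 3*cos(4*s)/8.
Then F(pi/6) - F(0) = (-3/16) - (-9/8) = 15/16.

15/16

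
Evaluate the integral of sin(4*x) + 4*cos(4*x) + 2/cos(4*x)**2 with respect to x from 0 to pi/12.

An antiderivative is F(x) = sin(4*x) - cos(4*x)/4 + tan(4*x)/2.
Then F(pi/12) - F(0) = (-1/8 + sqrt(3)) - (-1/4) = 1/8 + sqrt(3).

1/8 + sqrt(3)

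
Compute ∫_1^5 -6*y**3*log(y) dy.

Integrate by parts once (u = ln y, dv = -6*y**3 dy).
An antiderivative is F(y) = -3*y**4*(4*log(y) - 1)/8.
Then F(5) - F(1) = (1875/8 - 1875*log(5)/2) - (3/8) = 234 - 1875*log(5)/2.

234 - 1875*log(5)/2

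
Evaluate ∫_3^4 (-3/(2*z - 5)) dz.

-3*log(3)/2

An antiderivative is F(z) = -3*log(2*z - 5)/2.
Then F(4) - F(3) = (-3*log(3)/2) - (0) = -3*log(3)/2.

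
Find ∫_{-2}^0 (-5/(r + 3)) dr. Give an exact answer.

-5*log(3)

An antiderivative is F(r) = -5*log(r + 3).
Then F(0) - F(-2) = (-5*log(3)) - (0) = -5*log(3).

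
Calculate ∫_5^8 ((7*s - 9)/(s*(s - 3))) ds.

log(5) + 5*log(2)

Factor the denominator: s**2 - 3*s = s(s - 3).
Partial fractions: (7*s - 9)/(s*(s - 3)) = 3/s + 4/(s - 3).
An antiderivative is F(s) = 3*log(s) + 4*log(s - 3).
Then F(8) - F(5) = (9*log(2) + 4*log(5)) - (4*log(2) + 3*log(5)) = log(5) + 5*log(2).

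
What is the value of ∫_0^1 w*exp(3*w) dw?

Integrate by parts once (u = w, dv = exp(3*w) dw).
An antiderivative is F(w) = (3*w - 1)*exp(3*w)/9.
Then F(1) - F(0) = (2*exp(3)/9) - (-1/9) = 1/9 + 2*exp(3)/9.

1/9 + 2*exp(3)/9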